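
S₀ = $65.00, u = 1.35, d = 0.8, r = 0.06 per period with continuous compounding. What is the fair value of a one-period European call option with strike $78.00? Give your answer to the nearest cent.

$4.37

Risk-neutral probability p = (e^0.06 − 0.8)/(1.35 − 0.8) = 0.2618/0.5500 = 0.4761
Terminal stock prices: S_u = 87.75, S_d = 52
Terminal payoffs (S − K): max(9.75, 0) = 9.75, max(-26, 0) = 0
Node 0 (S = 65): V_0 = e^(−0.06)·[0.4761·9.7500 + 0.5239·0.0000] = 4.3713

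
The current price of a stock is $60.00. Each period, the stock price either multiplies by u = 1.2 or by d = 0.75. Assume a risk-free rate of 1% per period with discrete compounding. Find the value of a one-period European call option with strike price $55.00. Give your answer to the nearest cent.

$9.72

Risk-neutral probability p = (1 + 0.01 − 0.75)/(1.2 − 0.75) = 0.2600/0.4500 = 0.5778
Terminal stock prices: S_u = 72, S_d = 45
Terminal payoffs (S − K): max(17, 0) = 17, max(-10, 0) = 0
Node 0 (S = 60): V_0 = 1/1.01·[0.5778·17.0000 + 0.4222·0.0000] = 9.7250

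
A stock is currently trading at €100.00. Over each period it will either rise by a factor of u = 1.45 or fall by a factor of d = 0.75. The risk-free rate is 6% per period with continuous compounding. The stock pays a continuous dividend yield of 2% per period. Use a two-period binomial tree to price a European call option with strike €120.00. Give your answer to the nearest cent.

€13.82

Per-period risk-free factor R = e^0.06 = 1.0618; dividend-adjusted growth = e^(0.06−0.02) = 1.0408.
Risk-neutral probability p = (1.0408 − 0.75)/(1.45 − 0.75) = 0.2908/0.7000 = 0.4154
Terminal stock prices: S_uu = 210.2, S_ud = 108.8, S_dd = 56.25
Terminal payoffs (S − K): max(90.25, 0) = 90.25, max(-11.25, 0) = 0, max(-63.75, 0) = 0
Node u (S = 145): V_u = e^(−0.06)·[0.4154·90.2500 + 0.5846·0.0000] = 35.3103
Node d (S = 75): V_d = e^(−0.06)·[0.4154·0.0000 + 0.5846·0.0000] = 0.0000
Node 0 (S = 100): V_0 = e^(−0.06)·[0.4154·35.3103 + 0.5846·0.0000] = 13.8152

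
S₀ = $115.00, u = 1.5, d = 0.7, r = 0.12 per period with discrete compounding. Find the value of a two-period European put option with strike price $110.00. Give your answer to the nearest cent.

Risk-neutral probability p = (1 + 0.12 − 0.7)/(1.5 − 0.7) = 0.4200/0.8000 = 0.5250
Terminal stock prices: S_uu = 258.8, S_ud = 120.7, S_dd = 56.35
Terminal payoffs (K − S): max(-148.8, 0) = 0, max(-10.75, 0) = 0, max(53.65, 0) = 53.65
Node u (S = 172.5): V_u = 1/1.12·[0.5250·0.0000 + 0.4750·0.0000] = 0.0000
Node d (S = 80.5): V_d = 1/1.12·[0.5250·0.0000 + 0.4750·53.6500] = 22.7533
Node 0 (S = 115): V_0 = 1/1.12·[0.5250·0.0000 + 0.4750·22.7533] = 9.6499

$9.65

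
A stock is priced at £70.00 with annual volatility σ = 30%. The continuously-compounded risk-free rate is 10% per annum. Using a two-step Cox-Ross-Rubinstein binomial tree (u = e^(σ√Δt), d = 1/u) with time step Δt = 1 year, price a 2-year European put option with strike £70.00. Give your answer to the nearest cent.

CRR parameters: u = e^(σ√Δt) = e^(0.3·√1) = 1.3499, d = 1/u = 0.7408
Per-period rate: rΔt = 0.1·1 = 0.1, so R = e^0.1 = 1.1052
Risk-neutral probability p = (e^0.1 − 0.7408)/(1.3499 − 0.7408) = 0.3644/0.6090 = 0.5982
Terminal stock prices: S_uu = 127.5, S_ud = 70, S_dd = 38.42
Terminal payoffs (K − S): max(-57.55, 0) = 0, max(0, 0) = 0, max(31.58, 0) = 31.58
Node u (S = 94.49): V_u = e^(−0.1)·[0.5982·0.0000 + 0.4018·0.0000] = 0.0000
Node d (S = 51.86): V_d = e^(−0.1)·[0.5982·0.0000 + 0.4018·31.5832] = 11.4813
Node 0 (S = 70): V_0 = e^(−0.1)·[0.5982·0.0000 + 0.4018·11.4813] = 4.1738

£4.17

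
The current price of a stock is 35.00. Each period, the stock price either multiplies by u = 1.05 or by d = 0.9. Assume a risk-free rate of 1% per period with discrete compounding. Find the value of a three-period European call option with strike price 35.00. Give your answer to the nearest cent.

Risk-neutral probability p = (1 + 0.01 − 0.9)/(1.05 − 0.9) = 0.1100/0.1500 = 0.7333
Terminal stock prices: S_uuu = 40.52, S_uud = 34.73, S_udd = 29.77, S_ddd = 25.52
Terminal payoffs (S − K): max(5.517, 0) = 5.517, max(-0.2713, 0) = 0, max(-5.232, 0) = 0, max(-9.485, 0) = 0
Node uu (S = 38.59): V_uu = 1/1.01·[0.7333·5.5169 + 0.2667·0.0000] = 4.0057
Node ud (S = 33.08): V_ud = 1/1.01·[0.7333·0.0000 + 0.2667·0.0000] = 0.0000
Node dd (S = 28.35): V_dd = 1/1.01·[0.7333·0.0000 + 0.2667·0.0000] = 0.0000
Node u (S = 36.75): V_u = 1/1.01·[0.7333·4.0057 + 0.2667·0.0000] = 2.9084
Node d (S = 31.5): V_d = 1/1.01·[0.7333·0.0000 + 0.2667·0.0000] = 0.0000
Node 0 (S = 35): V_0 = 1/1.01·[0.7333·2.9084 + 0.2667·0.0000] = 2.1117

2.11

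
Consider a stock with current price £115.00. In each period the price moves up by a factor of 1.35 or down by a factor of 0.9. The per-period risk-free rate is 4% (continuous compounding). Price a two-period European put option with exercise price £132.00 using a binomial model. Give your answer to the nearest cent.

£16.93

Risk-neutral probability p = (e^0.04 − 0.9)/(1.35 − 0.9) = 0.1408/0.4500 = 0.3129
Terminal stock prices: S_uu = 209.6, S_ud = 139.7, S_dd = 93.15
Terminal payoffs (K − S): max(-77.59, 0) = 0, max(-7.725, 0) = 0, max(38.85, 0) = 38.85
Node u (S = 155.2): V_u = e^(−0.04)·[0.3129·0.0000 + 0.6871·0.0000] = 0.0000
Node d (S = 103.5): V_d = e^(−0.04)·[0.3129·0.0000 + 0.6871·38.8500] = 25.6467
Node 0 (S = 115): V_0 = e^(−0.04)·[0.3129·0.0000 + 0.6871·25.6467] = 16.9306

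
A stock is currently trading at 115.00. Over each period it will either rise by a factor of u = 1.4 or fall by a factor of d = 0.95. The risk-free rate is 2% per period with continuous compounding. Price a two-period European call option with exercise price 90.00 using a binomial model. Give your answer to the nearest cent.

Risk-neutral probability p = (e^0.02 − 0.95)/(1.4 − 0.95) = 0.0702/0.4500 = 0.1560
Terminal stock prices: S_uu = 225.4, S_ud = 152.9, S_dd = 103.8
Terminal payoffs (S − K): max(135.4, 0) = 135.4, max(62.95, 0) = 62.95, max(13.79, 0) = 13.79
Node u (S = 161): V_u = e^(−0.02)·[0.1560·135.4000 + 0.8440·62.9500] = 72.7821
Node d (S = 109.2): V_d = e^(−0.02)·[0.1560·62.9500 + 0.8440·13.7875] = 21.0321
Node 0 (S = 115): V_0 = e^(−0.02)·[0.1560·72.7821 + 0.8440·21.0321] = 28.5290

28.53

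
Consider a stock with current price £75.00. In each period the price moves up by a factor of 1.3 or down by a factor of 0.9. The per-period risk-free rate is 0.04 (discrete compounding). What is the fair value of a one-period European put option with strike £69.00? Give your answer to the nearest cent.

£0.94

Risk-neutral probability p = (1 + 0.04 − 0.9)/(1.3 − 0.9) = 0.1400/0.4000 = 0.3500
Terminal stock prices: S_u = 97.5, S_d = 67.5
Terminal payoffs (K − S): max(-28.5, 0) = 0, max(1.5, 0) = 1.5
Node 0 (S = 75): V_0 = 1/1.04·[0.3500·0.0000 + 0.6500·1.5000] = 0.9375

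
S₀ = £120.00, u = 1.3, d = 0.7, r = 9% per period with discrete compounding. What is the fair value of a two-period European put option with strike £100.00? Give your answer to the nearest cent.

Risk-neutral probability p = (1 + 0.09 − 0.7)/(1.3 − 0.7) = 0.3900/0.6000 = 0.6500
Terminal stock prices: S_uu = 202.8, S_ud = 109.2, S_dd = 58.8
Terminal payoffs (K − S): max(-102.8, 0) = 0, max(-9.2, 0) = 0, max(41.2, 0) = 41.2
Node u (S = 156): V_u = 1/1.09·[0.6500·0.0000 + 0.3500·0.0000] = 0.0000
Node d (S = 84): V_d = 1/1.09·[0.6500·0.0000 + 0.3500·41.2000] = 13.2294
Node 0 (S = 120): V_0 = 1/1.09·[0.6500·0.0000 + 0.3500·13.2294] = 4.2480

£4.25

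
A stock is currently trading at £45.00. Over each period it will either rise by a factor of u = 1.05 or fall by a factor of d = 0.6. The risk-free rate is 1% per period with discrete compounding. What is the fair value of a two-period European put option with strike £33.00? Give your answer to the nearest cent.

Risk-neutral probability p = (1 + 0.01 − 0.6)/(1.05 − 0.6) = 0.4100/0.4500 = 0.9111
Terminal stock prices: S_uu = 49.61, S_ud = 28.35, S_dd = 16.2
Terminal payoffs (K − S): max(-16.61, 0) = 0, max(4.65, 0) = 4.65, max(16.8, 0) = 16.8
Node u (S = 47.25): V_u = 1/1.01·[0.9111·0.0000 + 0.0889·4.6500] = 0.4092
Node d (S = 27): V_d = 1/1.01·[0.9111·4.6500 + 0.0889·16.8000] = 5.6733
Node 0 (S = 45): V_0 = 1/1.01·[0.9111·0.4092 + 0.0889·5.6733] = 0.8685

£0.87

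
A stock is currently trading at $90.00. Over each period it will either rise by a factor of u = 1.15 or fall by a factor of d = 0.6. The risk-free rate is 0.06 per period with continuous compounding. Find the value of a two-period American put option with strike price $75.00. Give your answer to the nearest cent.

Risk-neutral probability p = (e^0.06 − 0.6)/(1.15 − 0.6) = 0.4618/0.5500 = 0.8397
Terminal stock prices: S_uu = 119, S_ud = 62.1, S_dd = 32.4
Terminal payoffs (K − S): max(-44.02, 0) = 0, max(12.9, 0) = 12.9, max(42.6, 0) = 42.6
Node u (S = 103.5): continuation = e^(−0.06)·[0.8397·0.0000 + 0.1603·12.9000] = 1.9474; exercise value = 0.0000 ≤ continuation, so V_u = 1.9474
Node d (S = 54): continuation = e^(−0.06)·[0.8397·12.9000 + 0.1603·42.6000] = 16.6323; exercise value = 21.0000 > continuation, so V_d = 21.0000 (exercise)
Node 0 (S = 90): continuation = e^(−0.06)·[0.8397·1.9474 + 0.1603·21.0000] = 4.7102; exercise value = 0.0000 ≤ continuation, so V_0 = 4.7102

$4.71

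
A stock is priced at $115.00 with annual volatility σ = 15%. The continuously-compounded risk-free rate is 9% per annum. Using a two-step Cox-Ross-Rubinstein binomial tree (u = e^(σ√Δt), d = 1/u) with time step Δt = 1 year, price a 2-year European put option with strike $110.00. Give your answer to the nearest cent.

CRR parameters: u = e^(σ√Δt) = e^(0.15·√1) = 1.1618, d = 1/u = 0.8607
Per-period rate: rΔt = 0.09·1 = 0.09, so R = e^0.09 = 1.0942
Risk-neutral probability p = (e^0.09 − 0.8607)/(1.1618 − 0.8607) = 0.2335/0.3011 = 0.7753
Terminal stock prices: S_uu = 155.2, S_ud = 115, S_dd = 85.19
Terminal payoffs (K − S): max(-45.23, 0) = 0, max(-5, 0) = 0, max(24.81, 0) = 24.81
Node u (S = 133.6): V_u = e^(−0.09)·[0.7753·0.0000 + 0.2247·0.0000] = 0.0000
Node d (S = 98.98): V_d = e^(−0.09)·[0.7753·0.0000 + 0.2247·24.8059] = 5.0939
Node 0 (S = 115): V_0 = e^(−0.09)·[0.7753·0.0000 + 0.2247·5.0939] = 1.0460

$1.05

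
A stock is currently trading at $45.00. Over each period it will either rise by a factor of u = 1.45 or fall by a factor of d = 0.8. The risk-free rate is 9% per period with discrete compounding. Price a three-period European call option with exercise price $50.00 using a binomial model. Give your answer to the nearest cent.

Risk-neutral probability p = (1 + 0.09 − 0.8)/(1.45 − 0.8) = 0.2900/0.6500 = 0.4462
Terminal stock prices: S_uuu = 137.2, S_uud = 75.69, S_udd = 41.76, S_ddd = 23.04
Terminal payoffs (S − K): max(87.19, 0) = 87.19, max(25.69, 0) = 25.69, max(-8.24, 0) = 0, max(-26.96, 0) = 0
Node uu (S = 94.61): V_uu = 1/1.09·[0.4462·87.1881 + 0.5538·25.6900] = 48.7409
Node ud (S = 52.2): V_ud = 1/1.09·[0.4462·25.6900 + 0.5538·0.0000] = 10.5153
Node dd (S = 28.8): V_dd = 1/1.09·[0.4462·0.0000 + 0.5538·0.0000] = 0.0000
Node u (S = 65.25): V_u = 1/1.09·[0.4462·48.7409 + 0.5538·10.5153] = 25.2934
Node d (S = 36): V_d = 1/1.09·[0.4462·10.5153 + 0.5538·0.0000] = 4.3041
Node 0 (S = 45): V_0 = 1/1.09·[0.4462·25.2934 + 0.5538·4.3041] = 12.5400

$12.54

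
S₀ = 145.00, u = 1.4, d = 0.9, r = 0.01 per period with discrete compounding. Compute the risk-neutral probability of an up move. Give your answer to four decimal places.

Risk-neutral probability p = (1 + 0.01 − 0.9)/(1.4 − 0.9) = 0.1100/0.5000 = 0.2200

p = 0.2200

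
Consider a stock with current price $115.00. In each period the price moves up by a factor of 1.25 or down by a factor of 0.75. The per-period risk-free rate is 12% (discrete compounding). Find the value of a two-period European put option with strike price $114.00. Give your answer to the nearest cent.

$4.56

Risk-neutral probability p = (1 + 0.12 − 0.75)/(1.25 − 0.75) = 0.3700/0.5000 = 0.7400
Terminal stock prices: S_uu = 179.7, S_ud = 107.8, S_dd = 64.69
Terminal payoffs (K − S): max(-65.69, 0) = 0, max(6.188, 0) = 6.188, max(49.31, 0) = 49.31
Node u (S = 143.8): V_u = 1/1.12·[0.7400·0.0000 + 0.2600·6.1875] = 1.4364
Node d (S = 86.25): V_d = 1/1.12·[0.7400·6.1875 + 0.2600·49.3125] = 15.5357
Node 0 (S = 115): V_0 = 1/1.12·[0.7400·1.4364 + 0.2600·15.5357] = 4.5555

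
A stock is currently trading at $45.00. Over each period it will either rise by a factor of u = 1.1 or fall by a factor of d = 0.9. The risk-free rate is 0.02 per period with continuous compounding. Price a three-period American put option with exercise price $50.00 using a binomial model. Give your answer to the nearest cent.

$5.11

Risk-neutral probability p = (e^0.02 − 0.9)/(1.1 − 0.9) = 0.1202/0.2000 = 0.6010
Terminal stock prices: S_uuu = 59.9, S_uud = 49.01, S_udd = 40.1, S_ddd = 32.81
Terminal payoffs (K − S): max(-9.895, 0) = 0, max(0.995, 0) = 0.995, max(9.905, 0) = 9.905, max(17.19, 0) = 17.19
Node uu (S = 54.45): continuation = e^(−0.02)·[0.6010·0.0000 + 0.3990·0.9950] = 0.3891; exercise value = 0.0000 ≤ continuation, so V_uu = 0.3891
Node ud (S = 44.55): continuation = e^(−0.02)·[0.6010·0.9950 + 0.3990·9.9050] = 4.4599; exercise value = 5.4500 > continuation, so V_ud = 5.4500 (exercise)
Node dd (S = 36.45): continuation = e^(−0.02)·[0.6010·9.9050 + 0.3990·17.1950] = 12.5599; exercise value = 13.5500 > continuation, so V_dd = 13.5500 (exercise)
Node u (S = 49.5): continuation = e^(−0.02)·[0.6010·0.3891 + 0.3990·5.4500] = 2.3607; exercise value = 0.5000 ≤ continuation, so V_u = 2.3607
Node d (S = 40.5): continuation = e^(−0.02)·[0.6010·5.4500 + 0.3990·13.5500] = 8.5099; exercise value = 9.5000 > continuation, so V_d = 9.5000 (exercise)
Node 0 (S = 45): continuation = e^(−0.02)·[0.6010·2.3607 + 0.3990·9.5000] = 5.1061; exercise value = 5.0000 ≤ continuation, so V_0 = 5.1061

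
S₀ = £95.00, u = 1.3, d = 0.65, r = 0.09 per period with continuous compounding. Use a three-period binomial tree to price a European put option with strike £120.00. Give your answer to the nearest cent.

£18.22

Risk-neutral probability p = (e^0.09 − 0.65)/(1.3 − 0.65) = 0.4442/0.6500 = 0.6833
Terminal stock prices: S_uuu = 208.7, S_uud = 104.4, S_udd = 52.18, S_ddd = 26.09
Terminal payoffs (K − S): max(-88.72, 0) = 0, max(15.64, 0) = 15.64, max(67.82, 0) = 67.82, max(93.91, 0) = 93.91
Node uu (S = 160.6): V_uu = e^(−0.09)·[0.6833·0.0000 + 0.3167·15.6425] = 4.5270
Node ud (S = 80.28): V_ud = e^(−0.09)·[0.6833·15.6425 + 0.3167·67.8212] = 29.3967
Node dd (S = 40.14): V_dd = e^(−0.09)·[0.6833·67.8212 + 0.3167·93.9106] = 69.5342
Node u (S = 123.5): V_u = e^(−0.09)·[0.6833·4.5270 + 0.3167·29.3967] = 11.3347
Node d (S = 61.75): V_d = e^(−0.09)·[0.6833·29.3967 + 0.3167·69.5342] = 38.4824
Node 0 (S = 95): V_0 = e^(−0.09)·[0.6833·11.3347 + 0.3167·38.4824] = 18.2157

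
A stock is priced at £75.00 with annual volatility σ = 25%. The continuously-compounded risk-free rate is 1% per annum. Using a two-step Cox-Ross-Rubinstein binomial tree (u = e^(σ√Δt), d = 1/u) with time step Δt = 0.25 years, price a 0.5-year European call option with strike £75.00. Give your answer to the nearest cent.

CRR parameters: u = e^(σ√Δt) = e^(0.25·√0.25) = 1.1331, d = 1/u = 0.8825
Per-period rate: rΔt = 0.01·0.25 = 0.0025, so R = e^0.0025 = 1.0025
Risk-neutral probability p = (e^0.0025 − 0.8825)/(1.1331 − 0.8825) = 0.1200/0.2507 = 0.4788
Terminal stock prices: S_uu = 96.3, S_ud = 75, S_dd = 58.41
Terminal payoffs (S − K): max(21.3, 0) = 21.3, max(0, 0) = 0, max(-16.59, 0) = 0
Node u (S = 84.99): V_u = e^(−0.0025)·[0.4788·21.3019 + 0.5212·0.0000] = 10.1734
Node d (S = 66.19): V_d = e^(−0.0025)·[0.4788·0.0000 + 0.5212·0.0000] = 0.0000
Node 0 (S = 75): V_0 = e^(−0.0025)·[0.4788·10.1734 + 0.5212·0.0000] = 4.8586

£4.86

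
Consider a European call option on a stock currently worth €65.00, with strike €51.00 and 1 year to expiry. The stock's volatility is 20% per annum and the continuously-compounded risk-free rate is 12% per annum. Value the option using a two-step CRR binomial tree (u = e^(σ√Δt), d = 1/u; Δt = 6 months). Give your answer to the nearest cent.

€19.95

CRR parameters: u = e^(σ√Δt) = e^(0.2·√0.5) = 1.1519, d = 1/u = 0.8681
Per-period rate: rΔt = 0.12·0.5 = 0.06, so R = e^0.06 = 1.0618
Risk-neutral probability p = (e^0.06 − 0.8681)/(1.1519 − 0.8681) = 0.1937/0.2838 = 0.6826
Terminal stock prices: S_uu = 86.25, S_ud = 65, S_dd = 48.99
Terminal payoffs (S − K): max(35.25, 0) = 35.25, max(14, 0) = 14, max(-2.014, 0) = 0
Node u (S = 74.87): V_u = e^(−0.06)·[0.6826·35.2483 + 0.3174·14.0000] = 26.8442
Node d (S = 56.43): V_d = e^(−0.06)·[0.6826·14.0000 + 0.3174·0.0000] = 8.9999
Node 0 (S = 65): V_0 = e^(−0.06)·[0.6826·26.8442 + 0.3174·8.9999] = 19.9470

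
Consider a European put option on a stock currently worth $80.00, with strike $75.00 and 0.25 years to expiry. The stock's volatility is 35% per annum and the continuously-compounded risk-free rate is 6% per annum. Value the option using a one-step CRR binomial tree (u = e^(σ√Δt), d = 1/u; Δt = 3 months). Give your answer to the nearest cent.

$3.87

CRR parameters: u = e^(σ√Δt) = e^(0.35·√0.25) = 1.1912, d = 1/u = 0.8395
Per-period rate: rΔt = 0.06·0.25 = 0.015, so R = e^0.015 = 1.0151
Risk-neutral probability p = (e^0.015 − 0.8395)/(1.1912 − 0.8395) = 0.1757/0.3518 = 0.4993
Terminal stock prices: S_u = 95.3, S_d = 67.16
Terminal payoffs (K − S): max(-20.3, 0) = 0, max(7.843, 0) = 7.843
Node 0 (S = 80): V_0 = e^(−0.015)·[0.4993·0.0000 + 0.5007·7.8434] = 3.8686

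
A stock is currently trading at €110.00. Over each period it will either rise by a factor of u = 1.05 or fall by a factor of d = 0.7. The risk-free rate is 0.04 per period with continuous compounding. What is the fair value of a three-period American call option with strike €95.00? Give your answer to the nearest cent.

€26.48

Risk-neutral probability p = (e^0.04 − 0.7)/(1.05 − 0.7) = 0.3408/0.3500 = 0.9737
Terminal stock prices: S_uuu = 127.3, S_uud = 84.89, S_udd = 56.59, S_ddd = 37.73
Terminal payoffs (S − K): max(32.34, 0) = 32.34, max(-10.11, 0) = 0, max(-38.41, 0) = 0, max(-57.27, 0) = 0
Node uu (S = 121.3): continuation = e^(−0.04)·[0.9737·32.3388 + 0.0263·0.0000] = 30.2550; exercise value = 26.2750 ≤ continuation, so V_uu = 30.2550
Node ud (S = 80.85): continuation = e^(−0.04)·[0.9737·0.0000 + 0.0263·0.0000] = 0.0000; exercise value = 0.0000 ≤ continuation, so V_ud = 0.0000
Node dd (S = 53.9): continuation = e^(−0.04)·[0.9737·0.0000 + 0.0263·0.0000] = 0.0000; exercise value = 0.0000 ≤ continuation, so V_dd = 0.0000
Node u (S = 115.5): continuation = e^(−0.04)·[0.9737·30.2550 + 0.0263·0.0000] = 28.3055; exercise value = 20.5000 ≤ continuation, so V_u = 28.3055
Node d (S = 77): continuation = e^(−0.04)·[0.9737·0.0000 + 0.0263·0.0000] = 0.0000; exercise value = 0.0000 ≤ continuation, so V_d = 0.0000
Node 0 (S = 110): continuation = e^(−0.04)·[0.9737·28.3055 + 0.0263·0.0000] = 26.4816; exercise value = 15.0000 ≤ continuation, so V_0 = 26.4816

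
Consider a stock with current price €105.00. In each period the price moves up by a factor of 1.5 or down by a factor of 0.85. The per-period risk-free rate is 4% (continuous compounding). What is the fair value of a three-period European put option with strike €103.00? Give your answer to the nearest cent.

€12.04

Risk-neutral probability p = (e^0.04 − 0.85)/(1.5 − 0.85) = 0.1908/0.6500 = 0.2936
Terminal stock prices: S_uuu = 354.4, S_uud = 200.8, S_udd = 113.8, S_ddd = 64.48
Terminal payoffs (K − S): max(-251.4, 0) = 0, max(-97.81, 0) = 0, max(-10.79, 0) = 0, max(38.52, 0) = 38.52
Node uu (S = 236.2): V_uu = e^(−0.04)·[0.2936·0.0000 + 0.7064·0.0000] = 0.0000
Node ud (S = 133.9): V_ud = e^(−0.04)·[0.2936·0.0000 + 0.7064·0.0000] = 0.0000
Node dd (S = 75.86): V_dd = e^(−0.04)·[0.2936·0.0000 + 0.7064·38.5169] = 26.1431
Node u (S = 157.5): V_u = e^(−0.04)·[0.2936·0.0000 + 0.7064·0.0000] = 0.0000
Node d (S = 89.25): V_d = e^(−0.04)·[0.2936·0.0000 + 0.7064·26.1431] = 17.7445
Node 0 (S = 105): V_0 = e^(−0.04)·[0.2936·0.0000 + 0.7064·17.7445] = 12.0440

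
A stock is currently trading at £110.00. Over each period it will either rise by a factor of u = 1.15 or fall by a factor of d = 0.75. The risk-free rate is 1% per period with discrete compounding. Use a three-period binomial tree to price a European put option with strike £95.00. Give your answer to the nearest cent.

Risk-neutral probability p = (1 + 0.01 − 0.75)/(1.15 − 0.75) = 0.2600/0.4000 = 0.6500
Terminal stock prices: S_uuu = 167.3, S_uud = 109.1, S_udd = 71.16, S_ddd = 46.41
Terminal payoffs (K − S): max(-72.3, 0) = 0, max(-14.11, 0) = 0, max(23.84, 0) = 23.84, max(48.59, 0) = 48.59
Node uu (S = 145.5): V_uu = 1/1.01·[0.6500·0.0000 + 0.3500·0.0000] = 0.0000
Node ud (S = 94.87): V_ud = 1/1.01·[0.6500·0.0000 + 0.3500·23.8438] = 8.2627
Node dd (S = 61.88): V_dd = 1/1.01·[0.6500·23.8438 + 0.3500·48.5938] = 32.1844
Node u (S = 126.5): V_u = 1/1.01·[0.6500·0.0000 + 0.3500·8.2627] = 2.8633
Node d (S = 82.5): V_d = 1/1.01·[0.6500·8.2627 + 0.3500·32.1844] = 16.4706
Node 0 (S = 110): V_0 = 1/1.01·[0.6500·2.8633 + 0.3500·16.4706] = 7.5503

£7.55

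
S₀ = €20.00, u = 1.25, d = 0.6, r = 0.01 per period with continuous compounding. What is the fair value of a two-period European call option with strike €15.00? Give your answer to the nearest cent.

Risk-neutral probability p = (e^0.01 − 0.6)/(1.25 − 0.6) = 0.4101/0.6500 = 0.6308
Terminal stock prices: S_uu = 31.25, S_ud = 15, S_dd = 7.2
Terminal payoffs (S − K): max(16.25, 0) = 16.25, max(0, 0) = 0, max(-7.8, 0) = 0
Node u (S = 25): V_u = e^(−0.01)·[0.6308·16.2500 + 0.3692·0.0000] = 10.1493
Node d (S = 12): V_d = e^(−0.01)·[0.6308·0.0000 + 0.3692·0.0000] = 0.0000
Node 0 (S = 20): V_0 = e^(−0.01)·[0.6308·10.1493 + 0.3692·0.0000] = 6.3389

€6.34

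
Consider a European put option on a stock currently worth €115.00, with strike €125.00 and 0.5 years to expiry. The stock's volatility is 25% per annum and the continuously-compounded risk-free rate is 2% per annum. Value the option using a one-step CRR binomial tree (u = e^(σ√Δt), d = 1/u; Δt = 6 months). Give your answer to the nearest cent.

€14.62

CRR parameters: u = e^(σ√Δt) = e^(0.25·√0.5) = 1.1934, d = 1/u = 0.8380
Per-period rate: rΔt = 0.02·0.5 = 0.01, so R = e^0.01 = 1.0101
Risk-neutral probability p = (e^0.01 − 0.8380)/(1.1934 − 0.8380) = 0.1721/0.3554 = 0.4842
Terminal stock prices: S_u = 137.2, S_d = 96.37
Terminal payoffs (K − S): max(-12.24, 0) = 0, max(28.63, 0) = 28.63
Node 0 (S = 115): V_0 = e^(−0.01)·[0.4842·0.0000 + 0.5158·28.6338] = 14.6224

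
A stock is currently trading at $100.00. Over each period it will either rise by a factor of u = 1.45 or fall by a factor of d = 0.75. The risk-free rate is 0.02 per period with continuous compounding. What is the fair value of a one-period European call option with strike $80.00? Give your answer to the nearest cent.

$24.59

Risk-neutral probability p = (e^0.02 − 0.75)/(1.45 − 0.75) = 0.2702/0.7000 = 0.3860
Terminal stock prices: S_u = 145, S_d = 75
Terminal payoffs (S − K): max(65, 0) = 65, max(-5, 0) = 0
Node 0 (S = 100): V_0 = e^(−0.02)·[0.3860·65.0000 + 0.6140·0.0000] = 24.5933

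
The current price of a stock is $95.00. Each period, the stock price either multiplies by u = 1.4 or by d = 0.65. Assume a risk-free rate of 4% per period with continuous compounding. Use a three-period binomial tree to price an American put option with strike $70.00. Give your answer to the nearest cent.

$9.25

Risk-neutral probability p = (e^0.04 − 0.65)/(1.4 − 0.65) = 0.3908/0.7500 = 0.5211
Terminal stock prices: S_uuu = 260.7, S_uud = 121, S_udd = 56.19, S_ddd = 26.09
Terminal payoffs (K − S): max(-190.7, 0) = 0, max(-51.03, 0) = 0, max(13.81, 0) = 13.81, max(43.91, 0) = 43.91
Node uu (S = 186.2): continuation = e^(−0.04)·[0.5211·0.0000 + 0.4789·0.0000] = 0.0000; exercise value = 0.0000 ≤ continuation, so V_uu = 0.0000
Node ud (S = 86.45): continuation = e^(−0.04)·[0.5211·0.0000 + 0.4789·13.8075] = 6.3534; exercise value = 0.0000 ≤ continuation, so V_ud = 6.3534
Node dd (S = 40.14): continuation = e^(−0.04)·[0.5211·13.8075 + 0.4789·43.9106] = 27.1178; exercise value = 29.8625 > continuation, so V_dd = 29.8625 (exercise)
Node u (S = 133): continuation = e^(−0.04)·[0.5211·0.0000 + 0.4789·6.3534] = 2.9234; exercise value = 0.0000 ≤ continuation, so V_u = 2.9234
Node d (S = 61.75): continuation = e^(−0.04)·[0.5211·6.3534 + 0.4789·29.8625] = 16.9218; exercise value = 8.2500 ≤ continuation, so V_d = 16.9218
Node 0 (S = 95): continuation = e^(−0.04)·[0.5211·2.9234 + 0.4789·16.9218] = 9.2500; exercise value = 0.0000 ≤ continuation, so V_0 = 9.2500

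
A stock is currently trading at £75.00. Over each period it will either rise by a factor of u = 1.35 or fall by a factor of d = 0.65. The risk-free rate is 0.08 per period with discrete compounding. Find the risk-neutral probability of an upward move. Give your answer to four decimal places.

p = 0.6143

Risk-neutral probability p = (1 + 0.08 − 0.65)/(1.35 − 0.65) = 0.4300/0.7000 = 0.6143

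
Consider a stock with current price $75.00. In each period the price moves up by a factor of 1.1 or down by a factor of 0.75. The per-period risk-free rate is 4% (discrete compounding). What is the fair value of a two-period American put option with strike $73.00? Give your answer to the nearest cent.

$4.22

Risk-neutral probability p = (1 + 0.04 − 0.75)/(1.1 − 0.75) = 0.2900/0.3500 = 0.8286
Terminal stock prices: S_uu = 90.75, S_ud = 61.88, S_dd = 42.19
Terminal payoffs (K − S): max(-17.75, 0) = 0, max(11.12, 0) = 11.12, max(30.81, 0) = 30.81
Node u (S = 82.5): continuation = 1/1.04·[0.8286·0.0000 + 0.1714·11.1250] = 1.8338; exercise value = 0.0000 ≤ continuation, so V_u = 1.8338
Node d (S = 56.25): continuation = 1/1.04·[0.8286·11.1250 + 0.1714·30.8125] = 13.9423; exercise value = 16.7500 > continuation, so V_d = 16.7500 (exercise)
Node 0 (S = 75): continuation = 1/1.04·[0.8286·1.8338 + 0.1714·16.7500] = 4.2220; exercise value = 0.0000 ≤ continuation, so V_0 = 4.2220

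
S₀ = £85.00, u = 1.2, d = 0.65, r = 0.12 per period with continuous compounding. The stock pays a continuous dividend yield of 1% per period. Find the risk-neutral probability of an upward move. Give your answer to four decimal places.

p = 0.8478

Per-period risk-free factor R = e^0.12 = 1.1275; dividend-adjusted growth = e^(0.12−0.01) = 1.1163.
Risk-neutral probability p = (1.1163 − 0.65)/(1.2 − 0.65) = 0.4663/0.5500 = 0.8478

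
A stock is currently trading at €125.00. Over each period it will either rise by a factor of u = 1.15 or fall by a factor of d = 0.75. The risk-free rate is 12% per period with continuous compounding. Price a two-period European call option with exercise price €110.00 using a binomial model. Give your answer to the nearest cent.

€38.75

Risk-neutral probability p = (e^0.12 − 0.75)/(1.15 − 0.75) = 0.3775/0.4000 = 0.9437
Terminal stock prices: S_uu = 165.3, S_ud = 107.8, S_dd = 70.31
Terminal payoffs (S − K): max(55.31, 0) = 55.31, max(-2.188, 0) = 0, max(-39.69, 0) = 0
Node u (S = 143.8): V_u = e^(−0.12)·[0.9437·55.3125 + 0.0563·0.0000] = 46.2979
Node d (S = 93.75): V_d = e^(−0.12)·[0.9437·0.0000 + 0.0563·0.0000] = 0.0000
Node 0 (S = 125): V_0 = e^(−0.12)·[0.9437·46.2979 + 0.0563·0.0000] = 38.7525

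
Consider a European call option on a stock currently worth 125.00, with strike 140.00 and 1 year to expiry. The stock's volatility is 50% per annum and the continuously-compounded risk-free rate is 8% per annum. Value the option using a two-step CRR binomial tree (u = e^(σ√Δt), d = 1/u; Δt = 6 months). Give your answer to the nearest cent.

23.05

CRR parameters: u = e^(σ√Δt) = e^(0.5·√0.5) = 1.4241, d = 1/u = 0.7022
Per-period rate: rΔt = 0.08·0.5 = 0.04, so R = e^0.04 = 1.0408
Risk-neutral probability p = (e^0.04 − 0.7022)/(1.4241 − 0.7022) = 0.3386/0.7219 = 0.4691
Terminal stock prices: S_uu = 253.5, S_ud = 125, S_dd = 61.63
Terminal payoffs (S − K): max(113.5, 0) = 113.5, max(-15, 0) = 0, max(-78.37, 0) = 0
Node u (S = 178): V_u = e^(−0.04)·[0.4691·113.5144 + 0.5309·0.0000] = 51.1563
Node d (S = 87.77): V_d = e^(−0.04)·[0.4691·0.0000 + 0.5309·0.0000] = 0.0000
Node 0 (S = 125): V_0 = e^(−0.04)·[0.4691·51.1563 + 0.5309·0.0000] = 23.0541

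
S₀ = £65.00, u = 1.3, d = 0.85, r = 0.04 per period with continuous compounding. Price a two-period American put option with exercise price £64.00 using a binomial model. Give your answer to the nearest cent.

£5.22

Risk-neutral probability p = (e^0.04 − 0.85)/(1.3 − 0.85) = 0.1908/0.4500 = 0.4240
Terminal stock prices: S_uu = 109.9, S_ud = 71.83, S_dd = 46.96
Terminal payoffs (K − S): max(-45.85, 0) = 0, max(-7.825, 0) = 0, max(17.04, 0) = 17.04
Node u (S = 84.5): continuation = e^(−0.04)·[0.4240·0.0000 + 0.5760·0.0000] = 0.0000; exercise value = 0.0000 ≤ continuation, so V_u = 0.0000
Node d (S = 55.25): continuation = e^(−0.04)·[0.4240·0.0000 + 0.5760·17.0375] = 9.4284; exercise value = 8.7500 ≤ continuation, so V_d = 9.4284
Node 0 (S = 65): continuation = e^(−0.04)·[0.4240·0.0000 + 0.5760·9.4284] = 5.2176; exercise value = 0.0000 ≤ continuation, so V_0 = 5.2176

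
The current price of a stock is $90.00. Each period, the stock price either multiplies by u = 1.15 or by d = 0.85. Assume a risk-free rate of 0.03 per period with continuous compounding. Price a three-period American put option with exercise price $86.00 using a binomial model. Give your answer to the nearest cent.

Risk-neutral probability p = (e^0.03 − 0.85)/(1.15 − 0.85) = 0.1805/0.3000 = 0.6015
Terminal stock prices: S_uuu = 136.9, S_uud = 101.2, S_udd = 74.78, S_ddd = 55.27
Terminal payoffs (K − S): max(-50.88, 0) = 0, max(-15.17, 0) = 0, max(11.22, 0) = 11.22, max(30.73, 0) = 30.73
Node uu (S = 119): continuation = e^(−0.03)·[0.6015·0.0000 + 0.3985·0.0000] = 0.0000; exercise value = 0.0000 ≤ continuation, so V_uu = 0.0000
Node ud (S = 87.97): continuation = e^(−0.03)·[0.6015·0.0000 + 0.3985·11.2213] = 4.3393; exercise value = 0.0000 ≤ continuation, so V_ud = 4.3393
Node dd (S = 65.02): continuation = e^(−0.03)·[0.6015·11.2213 + 0.3985·30.7288] = 18.4333; exercise value = 20.9750 > continuation, so V_dd = 20.9750 (exercise)
Node u (S = 103.5): continuation = e^(−0.03)·[0.6015·0.0000 + 0.3985·4.3393] = 1.6781; exercise value = 0.0000 ≤ continuation, so V_u = 1.6781
Node d (S = 76.5): continuation = e^(−0.03)·[0.6015·4.3393 + 0.3985·20.9750] = 10.6442; exercise value = 9.5000 ≤ continuation, so V_d = 10.6442
Node 0 (S = 90): continuation = e^(−0.03)·[0.6015·1.6781 + 0.3985·10.6442] = 5.0958; exercise value = 0.0000 ≤ continuation, so V_0 = 5.0958

$5.10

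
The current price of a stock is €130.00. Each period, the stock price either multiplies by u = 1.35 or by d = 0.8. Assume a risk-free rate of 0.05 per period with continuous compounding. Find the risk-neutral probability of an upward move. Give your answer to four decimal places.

p = 0.4569

Risk-neutral probability p = (e^0.05 − 0.8)/(1.35 − 0.8) = 0.2513/0.5500 = 0.4569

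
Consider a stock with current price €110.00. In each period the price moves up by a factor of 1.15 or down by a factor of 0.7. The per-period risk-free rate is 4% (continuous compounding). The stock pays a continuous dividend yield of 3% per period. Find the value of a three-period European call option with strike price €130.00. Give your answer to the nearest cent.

Per-period risk-free factor R = e^0.04 = 1.0408; dividend-adjusted growth = e^(0.04−0.03) = 1.0101.
Risk-neutral probability p = (1.0101 − 0.7)/(1.15 − 0.7) = 0.3101/0.4500 = 0.6890
Terminal stock prices: S_uuu = 167.3, S_uud = 101.8, S_udd = 61.98, S_ddd = 37.73
Terminal payoffs (S − K): max(37.3, 0) = 37.3, max(-28.17, 0) = 0, max(-68.02, 0) = 0, max(-92.27, 0) = 0
Node uu (S = 145.5): V_uu = e^(−0.04)·[0.6890·37.2962 + 0.3110·0.0000] = 24.6895
Node ud (S = 88.55): V_ud = e^(−0.04)·[0.6890·0.0000 + 0.3110·0.0000] = 0.0000
Node dd (S = 53.9): V_dd = e^(−0.04)·[0.6890·0.0000 + 0.3110·0.0000] = 0.0000
Node u (S = 126.5): V_u = e^(−0.04)·[0.6890·24.6895 + 0.3110·0.0000] = 16.3441
Node d (S = 77): V_d = e^(−0.04)·[0.6890·0.0000 + 0.3110·0.0000] = 0.0000
Node 0 (S = 110): V_0 = e^(−0.04)·[0.6890·16.3441 + 0.3110·0.0000] = 10.8195

€10.82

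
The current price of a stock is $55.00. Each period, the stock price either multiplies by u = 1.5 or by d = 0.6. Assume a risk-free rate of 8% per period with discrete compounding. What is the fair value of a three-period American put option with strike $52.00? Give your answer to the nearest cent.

Risk-neutral probability p = (1 + 0.08 − 0.6)/(1.5 − 0.6) = 0.4800/0.9000 = 0.5333
Terminal stock prices: S_uuu = 185.6, S_uud = 74.25, S_udd = 29.7, S_ddd = 11.88
Terminal payoffs (K − S): max(-133.6, 0) = 0, max(-22.25, 0) = 0, max(22.3, 0) = 22.3, max(40.12, 0) = 40.12
Node uu (S = 123.8): continuation = 1/1.08·[0.5333·0.0000 + 0.4667·0.0000] = 0.0000; exercise value = 0.0000 ≤ continuation, so V_uu = 0.0000
Node ud (S = 49.5): continuation = 1/1.08·[0.5333·0.0000 + 0.4667·22.3000] = 9.6358; exercise value = 2.5000 ≤ continuation, so V_ud = 9.6358
Node dd (S = 19.8): continuation = 1/1.08·[0.5333·22.3000 + 0.4667·40.1200] = 28.3481; exercise value = 32.2000 > continuation, so V_dd = 32.2000 (exercise)
Node u (S = 82.5): continuation = 1/1.08·[0.5333·0.0000 + 0.4667·9.6358] = 4.1636; exercise value = 0.0000 ≤ continuation, so V_u = 4.1636
Node d (S = 33): continuation = 1/1.08·[0.5333·9.6358 + 0.4667·32.2000] = 18.6720; exercise value = 19.0000 > continuation, so V_d = 19.0000 (exercise)
Node 0 (S = 55): continuation = 1/1.08·[0.5333·4.1636 + 0.4667·19.0000] = 10.2660; exercise value = 0.0000 ≤ continuation, so V_0 = 10.2660

$10.27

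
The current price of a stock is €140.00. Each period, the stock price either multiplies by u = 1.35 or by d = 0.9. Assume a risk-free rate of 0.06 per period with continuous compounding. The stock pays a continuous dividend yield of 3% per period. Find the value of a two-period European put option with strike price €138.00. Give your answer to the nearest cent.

€11.00

Per-period risk-free factor R = e^0.06 = 1.0618; dividend-adjusted growth = e^(0.06−0.03) = 1.0305.
Risk-neutral probability p = (1.0305 − 0.9)/(1.35 − 0.9) = 0.1305/0.4500 = 0.2899
Terminal stock prices: S_uu = 255.2, S_ud = 170.1, S_dd = 113.4
Terminal payoffs (K − S): max(-117.2, 0) = 0, max(-32.1, 0) = 0, max(24.6, 0) = 24.6
Node u (S = 189): V_u = e^(−0.06)·[0.2899·0.0000 + 0.7101·0.0000] = 0.0000
Node d (S = 126): V_d = e^(−0.06)·[0.2899·0.0000 + 0.7101·24.6000] = 16.4512
Node 0 (S = 140): V_0 = e^(−0.06)·[0.2899·0.0000 + 0.7101·16.4512] = 11.0017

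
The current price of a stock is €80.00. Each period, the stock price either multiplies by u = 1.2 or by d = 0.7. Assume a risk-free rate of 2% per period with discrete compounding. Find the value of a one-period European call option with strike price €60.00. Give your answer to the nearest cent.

Risk-neutral probability p = (1 + 0.02 − 0.7)/(1.2 − 0.7) = 0.3200/0.5000 = 0.6400
Terminal stock prices: S_u = 96, S_d = 56
Terminal payoffs (S − K): max(36, 0) = 36, max(-4, 0) = 0
Node 0 (S = 80): V_0 = 1/1.02·[0.6400·36.0000 + 0.3600·0.0000] = 22.5882

€22.59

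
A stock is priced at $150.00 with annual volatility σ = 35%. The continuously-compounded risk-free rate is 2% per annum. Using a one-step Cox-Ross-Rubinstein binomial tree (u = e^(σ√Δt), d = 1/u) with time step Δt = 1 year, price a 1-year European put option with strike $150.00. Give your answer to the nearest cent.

$24.24

CRR parameters: u = e^(σ√Δt) = e^(0.35·√1) = 1.4191, d = 1/u = 0.7047
Per-period rate: rΔt = 0.02·1 = 0.02, so R = e^0.02 = 1.0202
Risk-neutral probability p = (e^0.02 − 0.7047)/(1.4191 − 0.7047) = 0.3155/0.7144 = 0.4417
Terminal stock prices: S_u = 212.9, S_d = 105.7
Terminal payoffs (K − S): max(-62.86, 0) = 0, max(44.3, 0) = 44.3
Node 0 (S = 150): V_0 = e^(−0.02)·[0.4417·0.0000 + 0.5583·44.2968] = 24.2429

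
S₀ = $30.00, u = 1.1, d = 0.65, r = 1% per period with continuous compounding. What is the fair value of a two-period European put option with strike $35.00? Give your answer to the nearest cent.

$5.12

Risk-neutral probability p = (e^0.01 − 0.65)/(1.1 − 0.65) = 0.3601/0.4500 = 0.8001
Terminal stock prices: S_uu = 36.3, S_ud = 21.45, S_dd = 12.68
Terminal payoffs (K − S): max(-1.3, 0) = 0, max(13.55, 0) = 13.55, max(22.32, 0) = 22.32
Node u (S = 33): V_u = e^(−0.01)·[0.8001·0.0000 + 0.1999·13.5500] = 2.6815
Node d (S = 19.5): V_d = e^(−0.01)·[0.8001·13.5500 + 0.1999·22.3250] = 15.1517
Node 0 (S = 30): V_0 = e^(−0.01)·[0.8001·2.6815 + 0.1999·15.1517] = 5.1227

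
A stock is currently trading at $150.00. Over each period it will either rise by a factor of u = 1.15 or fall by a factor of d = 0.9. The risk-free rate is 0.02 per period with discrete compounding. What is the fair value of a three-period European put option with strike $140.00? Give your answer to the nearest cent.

Risk-neutral probability p = (1 + 0.02 − 0.9)/(1.15 − 0.9) = 0.1200/0.2500 = 0.4800
Terminal stock prices: S_uuu = 228.1, S_uud = 178.5, S_udd = 139.7, S_ddd = 109.4
Terminal payoffs (K − S): max(-88.13, 0) = 0, max(-38.54, 0) = 0, max(0.275, 0) = 0.275, max(30.65, 0) = 30.65
Node uu (S = 198.4): V_uu = 1/1.02·[0.4800·0.0000 + 0.5200·0.0000] = 0.0000
Node ud (S = 155.2): V_ud = 1/1.02·[0.4800·0.0000 + 0.5200·0.2750] = 0.1402
Node dd (S = 121.5): V_dd = 1/1.02·[0.4800·0.2750 + 0.5200·30.6500] = 15.7549
Node u (S = 172.5): V_u = 1/1.02·[0.4800·0.0000 + 0.5200·0.1402] = 0.0715
Node d (S = 135): V_d = 1/1.02·[0.4800·0.1402 + 0.5200·15.7549] = 8.0979
Node 0 (S = 150): V_0 = 1/1.02·[0.4800·0.0715 + 0.5200·8.0979] = 4.1620

$4.16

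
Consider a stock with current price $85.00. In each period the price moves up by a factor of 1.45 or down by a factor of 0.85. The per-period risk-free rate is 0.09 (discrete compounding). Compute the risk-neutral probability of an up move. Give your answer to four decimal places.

p = 0.4000

Risk-neutral probability p = (1 + 0.09 − 0.85)/(1.45 − 0.85) = 0.2400/0.6000 = 0.4000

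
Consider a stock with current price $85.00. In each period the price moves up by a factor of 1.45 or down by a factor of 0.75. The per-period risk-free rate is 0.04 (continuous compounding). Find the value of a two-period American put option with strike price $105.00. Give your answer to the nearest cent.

Risk-neutral probability p = (e^0.04 − 0.75)/(1.45 − 0.75) = 0.2908/0.7000 = 0.4154
Terminal stock prices: S_uu = 178.7, S_ud = 92.44, S_dd = 47.81
Terminal payoffs (K − S): max(-73.71, 0) = 0, max(12.56, 0) = 12.56, max(57.19, 0) = 57.19
Node u (S = 123.2): continuation = e^(−0.04)·[0.4154·0.0000 + 0.5846·12.5625] = 7.0555; exercise value = 0.0000 ≤ continuation, so V_u = 7.0555
Node d (S = 63.75): continuation = e^(−0.04)·[0.4154·12.5625 + 0.5846·57.1875] = 37.1329; exercise value = 41.2500 > continuation, so V_d = 41.2500 (exercise)
Node 0 (S = 85): continuation = e^(−0.04)·[0.4154·7.0555 + 0.5846·41.2500] = 25.9837; exercise value = 20.0000 ≤ continuation, so V_0 = 25.9837

$25.98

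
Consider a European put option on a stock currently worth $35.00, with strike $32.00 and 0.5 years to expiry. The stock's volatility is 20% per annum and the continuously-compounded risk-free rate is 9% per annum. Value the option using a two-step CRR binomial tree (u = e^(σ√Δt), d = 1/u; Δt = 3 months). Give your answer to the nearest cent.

CRR parameters: u = e^(σ√Δt) = e^(0.2·√0.25) = 1.1052, d = 1/u = 0.9048
Per-period rate: rΔt = 0.09·0.25 = 0.0225, so R = e^0.0225 = 1.0228
Risk-neutral probability p = (e^0.0225 − 0.9048)/(1.1052 − 0.9048) = 0.1179/0.2003 = 0.5886
Terminal stock prices: S_uu = 42.75, S_ud = 35, S_dd = 28.66
Terminal payoffs (K − S): max(-10.75, 0) = 0, max(-3, 0) = 0, max(3.344, 0) = 3.344
Node u (S = 38.68): V_u = e^(−0.0225)·[0.5886·0.0000 + 0.4114·0.0000] = 0.0000
Node d (S = 31.67): V_d = e^(−0.0225)·[0.5886·0.0000 + 0.4114·3.3444] = 1.3453
Node 0 (S = 35): V_0 = e^(−0.0225)·[0.5886·0.0000 + 0.4114·1.3453] = 0.5411

$0.54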